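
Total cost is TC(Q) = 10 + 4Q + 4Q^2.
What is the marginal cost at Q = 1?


MC = dTC/dQ = 4 + 2*4*Q
At Q = 1:
MC = 4 + 8*1
MC = 4 + 8 = 12

12


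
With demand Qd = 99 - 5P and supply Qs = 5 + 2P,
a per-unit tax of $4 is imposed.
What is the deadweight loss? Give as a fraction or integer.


Pre-tax equilibrium quantity: Q* = 223/7
Post-tax equilibrium quantity: Q_tax = 183/7
Reduction in quantity: Q* - Q_tax = 40/7
DWL = (1/2) * tax * (Q* - Q_tax)
DWL = (1/2) * 4 * 40/7 = 80/7

80/7


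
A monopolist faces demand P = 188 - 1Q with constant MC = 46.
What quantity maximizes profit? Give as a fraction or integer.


TR = P*Q = (188 - 1Q)Q = 188Q - 1Q^2
MR = dTR/dQ = 188 - 2Q
Set MR = MC:
188 - 2Q = 46
142 = 2Q
Q* = 142/2 = 71

71


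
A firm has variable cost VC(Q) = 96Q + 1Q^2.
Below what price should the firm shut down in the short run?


AVC(Q) = VC(Q)/Q = 96 + 1Q
AVC is increasing in Q, so minimum AVC is at Q -> 0+.
Min AVC = 96
The firm should shut down if P < 96.

96


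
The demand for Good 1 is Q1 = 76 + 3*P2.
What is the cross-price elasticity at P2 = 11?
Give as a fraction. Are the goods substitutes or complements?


dQ1/dP2 = 3
At P2 = 11: Q1 = 76 + 3*11 = 109
Exy = (dQ1/dP2)(P2/Q1) = 3 * 11 / 109 = 33/109
Since Exy > 0, the goods are substitutes.

33/109 (substitutes)


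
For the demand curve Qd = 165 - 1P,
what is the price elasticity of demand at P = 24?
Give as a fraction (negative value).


dQ/dP = -1
At P = 24: Q = 165 - 1*24 = 141
E = (dQ/dP)(P/Q) = (-1)(24/141) = -8/47

-8/47


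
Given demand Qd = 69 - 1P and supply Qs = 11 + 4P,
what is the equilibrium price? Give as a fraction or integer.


At equilibrium, Qd = Qs.
69 - 1P = 11 + 4P
69 - 11 = 1P + 4P
58 = 5P
P* = 58/5 = 58/5

58/5


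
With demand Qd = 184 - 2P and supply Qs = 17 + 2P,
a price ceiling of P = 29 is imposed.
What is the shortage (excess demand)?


At P = 29:
Qd = 184 - 2*29 = 126
Qs = 17 + 2*29 = 75
Shortage = Qd - Qs = 126 - 75 = 51

51


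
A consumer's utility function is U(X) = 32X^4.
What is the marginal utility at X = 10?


MU = dU/dX = 32*4*X^(4-1)
MU = 128*X^3
At X = 10:
MU = 128 * 10^3
MU = 128 * 1000 = 128000

128000


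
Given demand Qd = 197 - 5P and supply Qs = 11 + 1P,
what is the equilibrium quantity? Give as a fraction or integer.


First find equilibrium price:
197 - 5P = 11 + 1P
P* = 186/6 = 31
Then substitute into demand:
Q* = 197 - 5 * 31 = 42

42


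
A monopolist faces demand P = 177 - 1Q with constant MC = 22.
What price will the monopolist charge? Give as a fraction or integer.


MR = 177 - 2Q
Set MR = MC: 177 - 2Q = 22
Q* = 155/2
Substitute into demand:
P* = 177 - 1*155/2 = 199/2

199/2


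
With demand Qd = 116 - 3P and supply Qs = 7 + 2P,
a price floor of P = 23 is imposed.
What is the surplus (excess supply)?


At P = 23:
Qd = 116 - 3*23 = 47
Qs = 7 + 2*23 = 53
Surplus = Qs - Qd = 53 - 47 = 6

6


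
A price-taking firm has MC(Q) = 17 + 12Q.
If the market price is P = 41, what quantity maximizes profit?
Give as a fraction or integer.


In perfect competition, profit is maximized where P = MC.
41 = 17 + 12Q
24 = 12Q
Q* = 24/12 = 2

2


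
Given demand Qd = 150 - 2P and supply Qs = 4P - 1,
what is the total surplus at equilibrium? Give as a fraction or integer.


Find equilibrium: 150 - 2P = 4P - 1
150 + 1 = 6P
P* = 151/6 = 151/6
Q* = 4*151/6 - 1 = 299/3
Inverse demand: P = 75 - Q/2, so P_max = 75
Inverse supply: P = 1/4 + Q/4, so P_min = 1/4
CS = (1/2) * 299/3 * (75 - 151/6) = 89401/36
PS = (1/2) * 299/3 * (151/6 - 1/4) = 89401/72
TS = CS + PS = 89401/36 + 89401/72 = 89401/24

89401/24


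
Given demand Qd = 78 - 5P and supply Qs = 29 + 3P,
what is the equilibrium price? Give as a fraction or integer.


At equilibrium, Qd = Qs.
78 - 5P = 29 + 3P
78 - 29 = 5P + 3P
49 = 8P
P* = 49/8 = 49/8

49/8


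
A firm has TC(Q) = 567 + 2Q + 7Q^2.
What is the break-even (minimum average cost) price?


AC(Q) = 567/Q + 2 + 7Q
To minimize: dAC/dQ = -567/Q^2 + 7 = 0
Q^2 = 567/7 = 81
Q* = 9
Min AC = 567/9 + 2 + 7*9
Min AC = 63 + 2 + 63 = 128

128


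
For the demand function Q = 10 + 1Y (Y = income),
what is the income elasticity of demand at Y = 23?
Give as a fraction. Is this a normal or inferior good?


dQ/dY = 1
At Y = 23: Q = 10 + 1*23 = 33
Ey = (dQ/dY)(Y/Q) = 1 * 23 / 33 = 23/33
Since Ey > 0, this is a normal good.

23/33 (normal good)


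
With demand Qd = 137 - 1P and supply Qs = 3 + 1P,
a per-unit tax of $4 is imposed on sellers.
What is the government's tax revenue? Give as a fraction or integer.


With tax on sellers, new supply: Qs' = 3 + 1(P - 4)
= 1P - 1
New equilibrium quantity:
Q_new = 68
Tax revenue = tax * Q_new = 4 * 68 = 272

272


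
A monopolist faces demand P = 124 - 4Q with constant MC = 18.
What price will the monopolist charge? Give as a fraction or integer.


MR = 124 - 8Q
Set MR = MC: 124 - 8Q = 18
Q* = 53/4
Substitute into demand:
P* = 124 - 4*53/4 = 71

71


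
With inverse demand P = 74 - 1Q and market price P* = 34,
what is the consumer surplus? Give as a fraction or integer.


Maximum willingness to pay (at Q=0): P_max = 74
Quantity demanded at P* = 34:
Q* = (74 - 34)/1 = 40
CS = (1/2) * Q* * (P_max - P*)
CS = (1/2) * 40 * (74 - 34)
CS = (1/2) * 40 * 40 = 800

800


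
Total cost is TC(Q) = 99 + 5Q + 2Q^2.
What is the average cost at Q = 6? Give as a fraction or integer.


TC(6) = 99 + 5*6 + 2*6^2
TC(6) = 99 + 30 + 72 = 201
AC = TC/Q = 201/6 = 67/2

67/2


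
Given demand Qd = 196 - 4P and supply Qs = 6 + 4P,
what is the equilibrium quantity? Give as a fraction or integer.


First find equilibrium price:
196 - 4P = 6 + 4P
P* = 190/8 = 95/4
Then substitute into demand:
Q* = 196 - 4 * 95/4 = 101

101


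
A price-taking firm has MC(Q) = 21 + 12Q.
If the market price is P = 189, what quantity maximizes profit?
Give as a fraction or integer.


In perfect competition, profit is maximized where P = MC.
189 = 21 + 12Q
168 = 12Q
Q* = 168/12 = 14

14


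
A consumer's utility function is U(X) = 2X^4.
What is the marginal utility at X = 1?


MU = dU/dX = 2*4*X^(4-1)
MU = 8*X^3
At X = 1:
MU = 8 * 1^3
MU = 8 * 1 = 8

8


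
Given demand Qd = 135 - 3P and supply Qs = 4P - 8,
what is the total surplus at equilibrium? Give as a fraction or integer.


Find equilibrium: 135 - 3P = 4P - 8
135 + 8 = 7P
P* = 143/7 = 143/7
Q* = 4*143/7 - 8 = 516/7
Inverse demand: P = 45 - Q/3, so P_max = 45
Inverse supply: P = 2 + Q/4, so P_min = 2
CS = (1/2) * 516/7 * (45 - 143/7) = 44376/49
PS = (1/2) * 516/7 * (143/7 - 2) = 33282/49
TS = CS + PS = 44376/49 + 33282/49 = 11094/7

11094/7


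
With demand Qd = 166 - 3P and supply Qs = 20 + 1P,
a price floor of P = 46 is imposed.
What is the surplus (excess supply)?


At P = 46:
Qd = 166 - 3*46 = 28
Qs = 20 + 1*46 = 66
Surplus = Qs - Qd = 66 - 28 = 38

38


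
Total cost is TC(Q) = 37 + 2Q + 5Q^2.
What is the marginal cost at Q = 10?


MC = dTC/dQ = 2 + 2*5*Q
At Q = 10:
MC = 2 + 10*10
MC = 2 + 100 = 102

102


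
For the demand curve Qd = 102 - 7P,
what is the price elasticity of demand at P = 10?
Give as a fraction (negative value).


dQ/dP = -7
At P = 10: Q = 102 - 7*10 = 32
E = (dQ/dP)(P/Q) = (-7)(10/32) = -35/16

-35/16


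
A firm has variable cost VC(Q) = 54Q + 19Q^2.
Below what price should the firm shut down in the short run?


AVC(Q) = VC(Q)/Q = 54 + 19Q
AVC is increasing in Q, so minimum AVC is at Q -> 0+.
Min AVC = 54
The firm should shut down if P < 54.

54


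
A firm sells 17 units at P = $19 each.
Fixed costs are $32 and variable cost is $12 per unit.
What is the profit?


Total Revenue = P * Q = 19 * 17 = $323
Total Cost = FC + VC*Q = 32 + 12*17 = $236
Profit = TR - TC = 323 - 236 = $87

$87


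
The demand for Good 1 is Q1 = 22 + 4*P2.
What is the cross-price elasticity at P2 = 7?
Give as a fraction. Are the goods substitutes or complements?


dQ1/dP2 = 4
At P2 = 7: Q1 = 22 + 4*7 = 50
Exy = (dQ1/dP2)(P2/Q1) = 4 * 7 / 50 = 14/25
Since Exy > 0, the goods are substitutes.

14/25 (substitutes)


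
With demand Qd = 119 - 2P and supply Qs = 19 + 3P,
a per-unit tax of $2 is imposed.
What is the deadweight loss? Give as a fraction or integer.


Pre-tax equilibrium quantity: Q* = 79
Post-tax equilibrium quantity: Q_tax = 383/5
Reduction in quantity: Q* - Q_tax = 12/5
DWL = (1/2) * tax * (Q* - Q_tax)
DWL = (1/2) * 2 * 12/5 = 12/5

12/5


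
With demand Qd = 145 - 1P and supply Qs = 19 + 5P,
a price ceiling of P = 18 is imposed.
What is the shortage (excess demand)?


At P = 18:
Qd = 145 - 1*18 = 127
Qs = 19 + 5*18 = 109
Shortage = Qd - Qs = 127 - 109 = 18

18


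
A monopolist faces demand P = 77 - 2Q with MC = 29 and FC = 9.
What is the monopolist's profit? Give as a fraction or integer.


MR = MC: 77 - 4Q = 29
Q* = 12
P* = 77 - 2*12 = 53
Profit = (P* - MC)*Q* - FC
= (53 - 29)*12 - 9
= 24*12 - 9
= 288 - 9 = 279

279


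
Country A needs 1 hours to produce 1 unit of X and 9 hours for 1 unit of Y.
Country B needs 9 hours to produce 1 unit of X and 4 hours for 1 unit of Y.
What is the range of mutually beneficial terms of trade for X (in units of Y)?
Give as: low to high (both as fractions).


Opportunity cost of X for Country A = hours_X / hours_Y = 1/9 = 1/9 units of Y
Opportunity cost of X for Country B = hours_X / hours_Y = 9/4 = 9/4 units of Y
Terms of trade must be between the two opportunity costs.
Range: 1/9 to 9/4

1/9 to 9/4


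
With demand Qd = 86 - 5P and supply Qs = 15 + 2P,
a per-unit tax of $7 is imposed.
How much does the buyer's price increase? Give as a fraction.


With a per-unit tax, the buyer's price increase depends on relative slopes.
Supply slope: d = 2, Demand slope: b = 5
Buyer's price increase = d * tax / (b + d)
= 2 * 7 / (5 + 2)
= 14 / 7 = 2

2


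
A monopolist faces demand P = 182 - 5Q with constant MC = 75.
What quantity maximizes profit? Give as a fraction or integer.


TR = P*Q = (182 - 5Q)Q = 182Q - 5Q^2
MR = dTR/dQ = 182 - 10Q
Set MR = MC:
182 - 10Q = 75
107 = 10Q
Q* = 107/10 = 107/10

107/10


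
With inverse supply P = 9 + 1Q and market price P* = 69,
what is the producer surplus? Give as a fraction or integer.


Minimum supply price (at Q=0): P_min = 9
Quantity supplied at P* = 69:
Q* = (69 - 9)/1 = 60
PS = (1/2) * Q* * (P* - P_min)
PS = (1/2) * 60 * (69 - 9)
PS = (1/2) * 60 * 60 = 1800

1800


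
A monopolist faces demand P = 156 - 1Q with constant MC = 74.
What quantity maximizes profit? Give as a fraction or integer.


TR = P*Q = (156 - 1Q)Q = 156Q - 1Q^2
MR = dTR/dQ = 156 - 2Q
Set MR = MC:
156 - 2Q = 74
82 = 2Q
Q* = 82/2 = 41

41


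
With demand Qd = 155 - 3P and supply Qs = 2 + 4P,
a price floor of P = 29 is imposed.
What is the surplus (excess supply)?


At P = 29:
Qd = 155 - 3*29 = 68
Qs = 2 + 4*29 = 118
Surplus = Qs - Qd = 118 - 68 = 50

50


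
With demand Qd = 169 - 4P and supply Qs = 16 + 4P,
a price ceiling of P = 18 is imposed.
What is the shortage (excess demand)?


At P = 18:
Qd = 169 - 4*18 = 97
Qs = 16 + 4*18 = 88
Shortage = Qd - Qs = 97 - 88 = 9

9


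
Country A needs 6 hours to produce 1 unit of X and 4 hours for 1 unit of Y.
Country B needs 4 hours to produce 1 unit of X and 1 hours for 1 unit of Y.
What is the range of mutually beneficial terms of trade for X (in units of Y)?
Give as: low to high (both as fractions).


Opportunity cost of X for Country A = hours_X / hours_Y = 6/4 = 3/2 units of Y
Opportunity cost of X for Country B = hours_X / hours_Y = 4/1 = 4 units of Y
Terms of trade must be between the two opportunity costs.
Range: 3/2 to 4

3/2 to 4


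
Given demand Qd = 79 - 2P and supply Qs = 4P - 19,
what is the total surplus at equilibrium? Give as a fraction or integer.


Find equilibrium: 79 - 2P = 4P - 19
79 + 19 = 6P
P* = 98/6 = 49/3
Q* = 4*49/3 - 19 = 139/3
Inverse demand: P = 79/2 - Q/2, so P_max = 79/2
Inverse supply: P = 19/4 + Q/4, so P_min = 19/4
CS = (1/2) * 139/3 * (79/2 - 49/3) = 19321/36
PS = (1/2) * 139/3 * (49/3 - 19/4) = 19321/72
TS = CS + PS = 19321/36 + 19321/72 = 19321/24

19321/24


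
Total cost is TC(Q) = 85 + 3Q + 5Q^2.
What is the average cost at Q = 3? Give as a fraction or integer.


TC(3) = 85 + 3*3 + 5*3^2
TC(3) = 85 + 9 + 45 = 139
AC = TC/Q = 139/3 = 139/3

139/3


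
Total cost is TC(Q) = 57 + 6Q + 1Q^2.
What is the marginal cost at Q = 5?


MC = dTC/dQ = 6 + 2*1*Q
At Q = 5:
MC = 6 + 2*5
MC = 6 + 10 = 16

16


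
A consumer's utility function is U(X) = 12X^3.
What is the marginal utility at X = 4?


MU = dU/dX = 12*3*X^(3-1)
MU = 36*X^2
At X = 4:
MU = 36 * 4^2
MU = 36 * 16 = 576

576


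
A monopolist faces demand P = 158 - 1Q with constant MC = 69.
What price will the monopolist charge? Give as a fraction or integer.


MR = 158 - 2Q
Set MR = MC: 158 - 2Q = 69
Q* = 89/2
Substitute into demand:
P* = 158 - 1*89/2 = 227/2

227/2


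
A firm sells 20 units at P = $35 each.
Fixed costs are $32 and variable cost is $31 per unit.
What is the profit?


Total Revenue = P * Q = 35 * 20 = $700
Total Cost = FC + VC*Q = 32 + 31*20 = $652
Profit = TR - TC = 700 - 652 = $48

$48


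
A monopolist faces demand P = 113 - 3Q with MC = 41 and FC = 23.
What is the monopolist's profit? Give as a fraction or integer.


MR = MC: 113 - 6Q = 41
Q* = 12
P* = 113 - 3*12 = 77
Profit = (P* - MC)*Q* - FC
= (77 - 41)*12 - 23
= 36*12 - 23
= 432 - 23 = 409

409


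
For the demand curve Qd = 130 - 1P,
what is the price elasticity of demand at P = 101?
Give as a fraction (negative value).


dQ/dP = -1
At P = 101: Q = 130 - 1*101 = 29
E = (dQ/dP)(P/Q) = (-1)(101/29) = -101/29

-101/29


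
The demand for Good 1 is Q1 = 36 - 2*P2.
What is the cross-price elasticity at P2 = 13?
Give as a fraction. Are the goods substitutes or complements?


dQ1/dP2 = -2
At P2 = 13: Q1 = 36 - 2*13 = 10
Exy = (dQ1/dP2)(P2/Q1) = -2 * 13 / 10 = -13/5
Since Exy < 0, the goods are complements.

-13/5 (complements)


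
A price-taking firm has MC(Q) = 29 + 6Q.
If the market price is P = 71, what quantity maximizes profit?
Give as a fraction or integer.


In perfect competition, profit is maximized where P = MC.
71 = 29 + 6Q
42 = 6Q
Q* = 42/6 = 7

7


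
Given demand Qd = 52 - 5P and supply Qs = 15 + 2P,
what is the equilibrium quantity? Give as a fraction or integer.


First find equilibrium price:
52 - 5P = 15 + 2P
P* = 37/7 = 37/7
Then substitute into demand:
Q* = 52 - 5 * 37/7 = 179/7

179/7


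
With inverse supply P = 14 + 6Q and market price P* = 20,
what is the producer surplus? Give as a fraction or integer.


Minimum supply price (at Q=0): P_min = 14
Quantity supplied at P* = 20:
Q* = (20 - 14)/6 = 1
PS = (1/2) * Q* * (P* - P_min)
PS = (1/2) * 1 * (20 - 14)
PS = (1/2) * 1 * 6 = 3

3


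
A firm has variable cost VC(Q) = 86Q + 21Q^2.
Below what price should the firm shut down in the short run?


AVC(Q) = VC(Q)/Q = 86 + 21Q
AVC is increasing in Q, so minimum AVC is at Q -> 0+.
Min AVC = 86
The firm should shut down if P < 86.

86


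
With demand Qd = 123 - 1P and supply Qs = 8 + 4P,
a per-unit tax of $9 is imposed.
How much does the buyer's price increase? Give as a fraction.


With a per-unit tax, the buyer's price increase depends on relative slopes.
Supply slope: d = 4, Demand slope: b = 1
Buyer's price increase = d * tax / (b + d)
= 4 * 9 / (1 + 4)
= 36 / 5 = 36/5

36/5


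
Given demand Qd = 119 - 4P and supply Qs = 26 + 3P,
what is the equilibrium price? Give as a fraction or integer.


At equilibrium, Qd = Qs.
119 - 4P = 26 + 3P
119 - 26 = 4P + 3P
93 = 7P
P* = 93/7 = 93/7

93/7


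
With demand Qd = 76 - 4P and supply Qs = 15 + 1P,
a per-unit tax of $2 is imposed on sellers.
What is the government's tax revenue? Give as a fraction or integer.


With tax on sellers, new supply: Qs' = 15 + 1(P - 2)
= 13 + 1P
New equilibrium quantity:
Q_new = 128/5
Tax revenue = tax * Q_new = 2 * 128/5 = 256/5

256/5


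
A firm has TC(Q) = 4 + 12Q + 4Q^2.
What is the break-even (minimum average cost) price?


AC(Q) = 4/Q + 12 + 4Q
To minimize: dAC/dQ = -4/Q^2 + 4 = 0
Q^2 = 4/4 = 1
Q* = 1
Min AC = 4/1 + 12 + 4*1
Min AC = 4 + 12 + 4 = 20

20


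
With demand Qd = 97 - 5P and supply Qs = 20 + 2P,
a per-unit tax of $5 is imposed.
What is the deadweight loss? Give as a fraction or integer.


Pre-tax equilibrium quantity: Q* = 42
Post-tax equilibrium quantity: Q_tax = 244/7
Reduction in quantity: Q* - Q_tax = 50/7
DWL = (1/2) * tax * (Q* - Q_tax)
DWL = (1/2) * 5 * 50/7 = 125/7

125/7


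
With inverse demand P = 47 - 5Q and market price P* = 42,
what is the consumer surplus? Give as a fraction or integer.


Maximum willingness to pay (at Q=0): P_max = 47
Quantity demanded at P* = 42:
Q* = (47 - 42)/5 = 1
CS = (1/2) * Q* * (P_max - P*)
CS = (1/2) * 1 * (47 - 42)
CS = (1/2) * 1 * 5 = 5/2

5/2


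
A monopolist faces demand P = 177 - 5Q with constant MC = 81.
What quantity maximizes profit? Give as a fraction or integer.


TR = P*Q = (177 - 5Q)Q = 177Q - 5Q^2
MR = dTR/dQ = 177 - 10Q
Set MR = MC:
177 - 10Q = 81
96 = 10Q
Q* = 96/10 = 48/5

48/5


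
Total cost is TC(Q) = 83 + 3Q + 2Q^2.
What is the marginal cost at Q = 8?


MC = dTC/dQ = 3 + 2*2*Q
At Q = 8:
MC = 3 + 4*8
MC = 3 + 32 = 35

35


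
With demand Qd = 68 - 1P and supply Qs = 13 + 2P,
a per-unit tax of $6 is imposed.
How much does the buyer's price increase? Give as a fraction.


With a per-unit tax, the buyer's price increase depends on relative slopes.
Supply slope: d = 2, Demand slope: b = 1
Buyer's price increase = d * tax / (b + d)
= 2 * 6 / (1 + 2)
= 12 / 3 = 4

4


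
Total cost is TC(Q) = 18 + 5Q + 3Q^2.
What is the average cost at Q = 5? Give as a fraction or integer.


TC(5) = 18 + 5*5 + 3*5^2
TC(5) = 18 + 25 + 75 = 118
AC = TC/Q = 118/5 = 118/5

118/5


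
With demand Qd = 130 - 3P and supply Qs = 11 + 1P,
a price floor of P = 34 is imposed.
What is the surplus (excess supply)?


At P = 34:
Qd = 130 - 3*34 = 28
Qs = 11 + 1*34 = 45
Surplus = Qs - Qd = 45 - 28 = 17

17


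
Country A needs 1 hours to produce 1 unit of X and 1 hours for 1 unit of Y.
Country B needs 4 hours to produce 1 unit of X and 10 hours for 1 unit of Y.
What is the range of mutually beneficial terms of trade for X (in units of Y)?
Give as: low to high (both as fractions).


Opportunity cost of X for Country A = hours_X / hours_Y = 1/1 = 1 units of Y
Opportunity cost of X for Country B = hours_X / hours_Y = 4/10 = 2/5 units of Y
Terms of trade must be between the two opportunity costs.
Range: 2/5 to 1

2/5 to 1


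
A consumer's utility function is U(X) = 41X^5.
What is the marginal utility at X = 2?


MU = dU/dX = 41*5*X^(5-1)
MU = 205*X^4
At X = 2:
MU = 205 * 2^4
MU = 205 * 16 = 3280

3280


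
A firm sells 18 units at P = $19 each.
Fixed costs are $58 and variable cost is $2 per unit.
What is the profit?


Total Revenue = P * Q = 19 * 18 = $342
Total Cost = FC + VC*Q = 58 + 2*18 = $94
Profit = TR - TC = 342 - 94 = $248

$248


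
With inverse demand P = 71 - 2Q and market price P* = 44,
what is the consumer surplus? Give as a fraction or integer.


Maximum willingness to pay (at Q=0): P_max = 71
Quantity demanded at P* = 44:
Q* = (71 - 44)/2 = 27/2
CS = (1/2) * Q* * (P_max - P*)
CS = (1/2) * 27/2 * (71 - 44)
CS = (1/2) * 27/2 * 27 = 729/4

729/4


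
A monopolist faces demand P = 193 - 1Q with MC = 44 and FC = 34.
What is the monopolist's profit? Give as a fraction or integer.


MR = MC: 193 - 2Q = 44
Q* = 149/2
P* = 193 - 1*149/2 = 237/2
Profit = (P* - MC)*Q* - FC
= (237/2 - 44)*149/2 - 34
= 149/2*149/2 - 34
= 22201/4 - 34 = 22065/4

22065/4


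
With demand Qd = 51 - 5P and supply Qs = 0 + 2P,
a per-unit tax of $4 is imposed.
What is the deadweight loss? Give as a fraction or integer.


Pre-tax equilibrium quantity: Q* = 102/7
Post-tax equilibrium quantity: Q_tax = 62/7
Reduction in quantity: Q* - Q_tax = 40/7
DWL = (1/2) * tax * (Q* - Q_tax)
DWL = (1/2) * 4 * 40/7 = 80/7

80/7


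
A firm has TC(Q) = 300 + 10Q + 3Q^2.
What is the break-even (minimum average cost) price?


AC(Q) = 300/Q + 10 + 3Q
To minimize: dAC/dQ = -300/Q^2 + 3 = 0
Q^2 = 300/3 = 100
Q* = 10
Min AC = 300/10 + 10 + 3*10
Min AC = 30 + 10 + 30 = 70

70


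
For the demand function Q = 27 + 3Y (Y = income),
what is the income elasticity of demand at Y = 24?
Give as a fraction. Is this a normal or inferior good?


dQ/dY = 3
At Y = 24: Q = 27 + 3*24 = 99
Ey = (dQ/dY)(Y/Q) = 3 * 24 / 99 = 8/11
Since Ey > 0, this is a normal good.

8/11 (normal good)


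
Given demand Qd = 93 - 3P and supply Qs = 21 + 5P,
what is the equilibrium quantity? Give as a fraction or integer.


First find equilibrium price:
93 - 3P = 21 + 5P
P* = 72/8 = 9
Then substitute into demand:
Q* = 93 - 3 * 9 = 66

66


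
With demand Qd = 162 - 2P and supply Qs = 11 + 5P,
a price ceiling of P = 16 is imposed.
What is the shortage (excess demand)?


At P = 16:
Qd = 162 - 2*16 = 130
Qs = 11 + 5*16 = 91
Shortage = Qd - Qs = 130 - 91 = 39

39


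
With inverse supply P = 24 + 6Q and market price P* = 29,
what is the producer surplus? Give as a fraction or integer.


Minimum supply price (at Q=0): P_min = 24
Quantity supplied at P* = 29:
Q* = (29 - 24)/6 = 5/6
PS = (1/2) * Q* * (P* - P_min)
PS = (1/2) * 5/6 * (29 - 24)
PS = (1/2) * 5/6 * 5 = 25/12

25/12


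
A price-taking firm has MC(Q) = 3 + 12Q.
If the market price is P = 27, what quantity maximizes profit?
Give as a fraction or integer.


In perfect competition, profit is maximized where P = MC.
27 = 3 + 12Q
24 = 12Q
Q* = 24/12 = 2

2


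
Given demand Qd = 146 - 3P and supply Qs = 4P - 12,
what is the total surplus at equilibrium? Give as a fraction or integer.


Find equilibrium: 146 - 3P = 4P - 12
146 + 12 = 7P
P* = 158/7 = 158/7
Q* = 4*158/7 - 12 = 548/7
Inverse demand: P = 146/3 - Q/3, so P_max = 146/3
Inverse supply: P = 3 + Q/4, so P_min = 3
CS = (1/2) * 548/7 * (146/3 - 158/7) = 150152/147
PS = (1/2) * 548/7 * (158/7 - 3) = 37538/49
TS = CS + PS = 150152/147 + 37538/49 = 37538/21

37538/21


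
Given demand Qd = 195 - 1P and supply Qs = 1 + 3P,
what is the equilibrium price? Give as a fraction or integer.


At equilibrium, Qd = Qs.
195 - 1P = 1 + 3P
195 - 1 = 1P + 3P
194 = 4P
P* = 194/4 = 97/2

97/2


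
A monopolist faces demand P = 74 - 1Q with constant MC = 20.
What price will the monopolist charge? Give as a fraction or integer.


MR = 74 - 2Q
Set MR = MC: 74 - 2Q = 20
Q* = 27
Substitute into demand:
P* = 74 - 1*27 = 47

47


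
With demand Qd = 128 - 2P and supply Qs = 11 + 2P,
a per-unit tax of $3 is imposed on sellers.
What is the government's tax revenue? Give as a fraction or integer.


With tax on sellers, new supply: Qs' = 11 + 2(P - 3)
= 5 + 2P
New equilibrium quantity:
Q_new = 133/2
Tax revenue = tax * Q_new = 3 * 133/2 = 399/2

399/2


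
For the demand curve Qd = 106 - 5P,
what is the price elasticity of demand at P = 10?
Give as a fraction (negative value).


dQ/dP = -5
At P = 10: Q = 106 - 5*10 = 56
E = (dQ/dP)(P/Q) = (-5)(10/56) = -25/28

-25/28


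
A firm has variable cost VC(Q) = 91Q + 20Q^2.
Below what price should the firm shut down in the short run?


AVC(Q) = VC(Q)/Q = 91 + 20Q
AVC is increasing in Q, so minimum AVC is at Q -> 0+.
Min AVC = 91
The firm should shut down if P < 91.

91


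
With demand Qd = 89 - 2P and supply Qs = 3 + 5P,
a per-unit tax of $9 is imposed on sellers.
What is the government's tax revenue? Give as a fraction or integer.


With tax on sellers, new supply: Qs' = 3 + 5(P - 9)
= 5P - 42
New equilibrium quantity:
Q_new = 361/7
Tax revenue = tax * Q_new = 9 * 361/7 = 3249/7

3249/7


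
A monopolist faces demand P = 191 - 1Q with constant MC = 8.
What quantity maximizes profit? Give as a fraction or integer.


TR = P*Q = (191 - 1Q)Q = 191Q - 1Q^2
MR = dTR/dQ = 191 - 2Q
Set MR = MC:
191 - 2Q = 8
183 = 2Q
Q* = 183/2 = 183/2

183/2


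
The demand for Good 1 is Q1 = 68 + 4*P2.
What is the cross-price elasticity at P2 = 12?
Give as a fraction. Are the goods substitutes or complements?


dQ1/dP2 = 4
At P2 = 12: Q1 = 68 + 4*12 = 116
Exy = (dQ1/dP2)(P2/Q1) = 4 * 12 / 116 = 12/29
Since Exy > 0, the goods are substitutes.

12/29 (substitutes)


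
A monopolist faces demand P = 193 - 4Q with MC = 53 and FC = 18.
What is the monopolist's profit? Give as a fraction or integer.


MR = MC: 193 - 8Q = 53
Q* = 35/2
P* = 193 - 4*35/2 = 123
Profit = (P* - MC)*Q* - FC
= (123 - 53)*35/2 - 18
= 70*35/2 - 18
= 1225 - 18 = 1207

1207


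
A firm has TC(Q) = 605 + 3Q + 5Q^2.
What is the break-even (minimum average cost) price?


AC(Q) = 605/Q + 3 + 5Q
To minimize: dAC/dQ = -605/Q^2 + 5 = 0
Q^2 = 605/5 = 121
Q* = 11
Min AC = 605/11 + 3 + 5*11
Min AC = 55 + 3 + 55 = 113

113


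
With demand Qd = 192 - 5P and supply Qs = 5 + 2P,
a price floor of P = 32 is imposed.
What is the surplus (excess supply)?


At P = 32:
Qd = 192 - 5*32 = 32
Qs = 5 + 2*32 = 69
Surplus = Qs - Qd = 69 - 32 = 37

37


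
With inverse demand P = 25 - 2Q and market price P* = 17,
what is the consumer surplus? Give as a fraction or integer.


Maximum willingness to pay (at Q=0): P_max = 25
Quantity demanded at P* = 17:
Q* = (25 - 17)/2 = 4
CS = (1/2) * Q* * (P_max - P*)
CS = (1/2) * 4 * (25 - 17)
CS = (1/2) * 4 * 8 = 16

16


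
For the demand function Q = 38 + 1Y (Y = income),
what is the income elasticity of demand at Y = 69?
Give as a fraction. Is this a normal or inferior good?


dQ/dY = 1
At Y = 69: Q = 38 + 1*69 = 107
Ey = (dQ/dY)(Y/Q) = 1 * 69 / 107 = 69/107
Since Ey > 0, this is a normal good.

69/107 (normal good)


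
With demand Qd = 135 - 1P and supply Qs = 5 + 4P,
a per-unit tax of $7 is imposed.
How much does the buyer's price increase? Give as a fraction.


With a per-unit tax, the buyer's price increase depends on relative slopes.
Supply slope: d = 4, Demand slope: b = 1
Buyer's price increase = d * tax / (b + d)
= 4 * 7 / (1 + 4)
= 28 / 5 = 28/5

28/5


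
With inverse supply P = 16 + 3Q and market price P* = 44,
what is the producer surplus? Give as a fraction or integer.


Minimum supply price (at Q=0): P_min = 16
Quantity supplied at P* = 44:
Q* = (44 - 16)/3 = 28/3
PS = (1/2) * Q* * (P* - P_min)
PS = (1/2) * 28/3 * (44 - 16)
PS = (1/2) * 28/3 * 28 = 392/3

392/3


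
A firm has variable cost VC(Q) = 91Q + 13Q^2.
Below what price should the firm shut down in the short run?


AVC(Q) = VC(Q)/Q = 91 + 13Q
AVC is increasing in Q, so minimum AVC is at Q -> 0+.
Min AVC = 91
The firm should shut down if P < 91.

91


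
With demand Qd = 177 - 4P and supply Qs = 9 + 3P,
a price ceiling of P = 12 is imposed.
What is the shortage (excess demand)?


At P = 12:
Qd = 177 - 4*12 = 129
Qs = 9 + 3*12 = 45
Shortage = Qd - Qs = 129 - 45 = 84

84


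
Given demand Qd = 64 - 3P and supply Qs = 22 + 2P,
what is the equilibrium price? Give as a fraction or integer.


At equilibrium, Qd = Qs.
64 - 3P = 22 + 2P
64 - 22 = 3P + 2P
42 = 5P
P* = 42/5 = 42/5

42/5


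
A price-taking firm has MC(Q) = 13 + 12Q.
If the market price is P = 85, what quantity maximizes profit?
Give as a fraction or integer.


In perfect competition, profit is maximized where P = MC.
85 = 13 + 12Q
72 = 12Q
Q* = 72/12 = 6

6


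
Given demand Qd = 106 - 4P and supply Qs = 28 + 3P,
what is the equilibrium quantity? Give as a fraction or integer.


First find equilibrium price:
106 - 4P = 28 + 3P
P* = 78/7 = 78/7
Then substitute into demand:
Q* = 106 - 4 * 78/7 = 430/7

430/7


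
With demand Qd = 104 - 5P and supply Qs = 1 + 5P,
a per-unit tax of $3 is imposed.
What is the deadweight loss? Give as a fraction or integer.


Pre-tax equilibrium quantity: Q* = 105/2
Post-tax equilibrium quantity: Q_tax = 45
Reduction in quantity: Q* - Q_tax = 15/2
DWL = (1/2) * tax * (Q* - Q_tax)
DWL = (1/2) * 3 * 15/2 = 45/4

45/4


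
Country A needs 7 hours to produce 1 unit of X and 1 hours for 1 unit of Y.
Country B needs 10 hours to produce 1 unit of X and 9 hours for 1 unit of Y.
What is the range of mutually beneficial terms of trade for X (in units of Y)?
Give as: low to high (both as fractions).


Opportunity cost of X for Country A = hours_X / hours_Y = 7/1 = 7 units of Y
Opportunity cost of X for Country B = hours_X / hours_Y = 10/9 = 10/9 units of Y
Terms of trade must be between the two opportunity costs.
Range: 10/9 to 7

10/9 to 7


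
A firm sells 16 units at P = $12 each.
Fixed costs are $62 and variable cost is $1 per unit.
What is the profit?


Total Revenue = P * Q = 12 * 16 = $192
Total Cost = FC + VC*Q = 62 + 1*16 = $78
Profit = TR - TC = 192 - 78 = $114

$114


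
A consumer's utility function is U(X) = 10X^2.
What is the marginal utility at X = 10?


MU = dU/dX = 10*2*X^(2-1)
MU = 20*X^1
At X = 10:
MU = 20 * 10^1
MU = 20 * 10 = 200

200


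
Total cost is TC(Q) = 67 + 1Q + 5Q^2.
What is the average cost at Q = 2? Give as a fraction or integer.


TC(2) = 67 + 1*2 + 5*2^2
TC(2) = 67 + 2 + 20 = 89
AC = TC/Q = 89/2 = 89/2

89/2


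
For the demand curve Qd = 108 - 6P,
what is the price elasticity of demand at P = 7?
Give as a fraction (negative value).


dQ/dP = -6
At P = 7: Q = 108 - 6*7 = 66
E = (dQ/dP)(P/Q) = (-6)(7/66) = -7/11

-7/11


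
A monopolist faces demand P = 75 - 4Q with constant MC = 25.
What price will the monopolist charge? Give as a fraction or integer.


MR = 75 - 8Q
Set MR = MC: 75 - 8Q = 25
Q* = 25/4
Substitute into demand:
P* = 75 - 4*25/4 = 50

50


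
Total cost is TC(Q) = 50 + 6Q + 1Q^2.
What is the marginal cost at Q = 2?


MC = dTC/dQ = 6 + 2*1*Q
At Q = 2:
MC = 6 + 2*2
MC = 6 + 4 = 10

10


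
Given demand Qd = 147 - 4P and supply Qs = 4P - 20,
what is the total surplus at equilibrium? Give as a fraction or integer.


Find equilibrium: 147 - 4P = 4P - 20
147 + 20 = 8P
P* = 167/8 = 167/8
Q* = 4*167/8 - 20 = 127/2
Inverse demand: P = 147/4 - Q/4, so P_max = 147/4
Inverse supply: P = 5 + Q/4, so P_min = 5
CS = (1/2) * 127/2 * (147/4 - 167/8) = 16129/32
PS = (1/2) * 127/2 * (167/8 - 5) = 16129/32
TS = CS + PS = 16129/32 + 16129/32 = 16129/16

16129/16


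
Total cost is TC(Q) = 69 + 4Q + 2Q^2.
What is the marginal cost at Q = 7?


MC = dTC/dQ = 4 + 2*2*Q
At Q = 7:
MC = 4 + 4*7
MC = 4 + 28 = 32

32


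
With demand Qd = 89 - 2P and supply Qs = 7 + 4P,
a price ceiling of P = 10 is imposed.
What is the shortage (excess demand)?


At P = 10:
Qd = 89 - 2*10 = 69
Qs = 7 + 4*10 = 47
Shortage = Qd - Qs = 69 - 47 = 22

22


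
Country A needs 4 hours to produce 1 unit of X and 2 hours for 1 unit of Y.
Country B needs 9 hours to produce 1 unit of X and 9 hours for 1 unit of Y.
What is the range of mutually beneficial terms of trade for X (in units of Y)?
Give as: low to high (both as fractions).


Opportunity cost of X for Country A = hours_X / hours_Y = 4/2 = 2 units of Y
Opportunity cost of X for Country B = hours_X / hours_Y = 9/9 = 1 units of Y
Terms of trade must be between the two opportunity costs.
Range: 1 to 2

1 to 2


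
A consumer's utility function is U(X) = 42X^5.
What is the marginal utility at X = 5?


MU = dU/dX = 42*5*X^(5-1)
MU = 210*X^4
At X = 5:
MU = 210 * 5^4
MU = 210 * 625 = 131250

131250


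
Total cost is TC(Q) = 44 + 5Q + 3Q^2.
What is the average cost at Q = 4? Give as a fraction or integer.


TC(4) = 44 + 5*4 + 3*4^2
TC(4) = 44 + 20 + 48 = 112
AC = TC/Q = 112/4 = 28

28


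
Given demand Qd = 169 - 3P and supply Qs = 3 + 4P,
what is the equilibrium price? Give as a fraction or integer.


At equilibrium, Qd = Qs.
169 - 3P = 3 + 4P
169 - 3 = 3P + 4P
166 = 7P
P* = 166/7 = 166/7

166/7


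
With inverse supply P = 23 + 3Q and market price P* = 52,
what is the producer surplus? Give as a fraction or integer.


Minimum supply price (at Q=0): P_min = 23
Quantity supplied at P* = 52:
Q* = (52 - 23)/3 = 29/3
PS = (1/2) * Q* * (P* - P_min)
PS = (1/2) * 29/3 * (52 - 23)
PS = (1/2) * 29/3 * 29 = 841/6

841/6


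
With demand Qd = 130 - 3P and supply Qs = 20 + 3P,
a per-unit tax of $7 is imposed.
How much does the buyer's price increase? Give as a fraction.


With a per-unit tax, the buyer's price increase depends on relative slopes.
Supply slope: d = 3, Demand slope: b = 3
Buyer's price increase = d * tax / (b + d)
= 3 * 7 / (3 + 3)
= 21 / 6 = 7/2

7/2


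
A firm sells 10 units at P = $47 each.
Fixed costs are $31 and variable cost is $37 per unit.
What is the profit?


Total Revenue = P * Q = 47 * 10 = $470
Total Cost = FC + VC*Q = 31 + 37*10 = $401
Profit = TR - TC = 470 - 401 = $69

$69


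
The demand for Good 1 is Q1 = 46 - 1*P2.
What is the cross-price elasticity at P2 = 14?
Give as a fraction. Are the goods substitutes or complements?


dQ1/dP2 = -1
At P2 = 14: Q1 = 46 - 1*14 = 32
Exy = (dQ1/dP2)(P2/Q1) = -1 * 14 / 32 = -7/16
Since Exy < 0, the goods are complements.

-7/16 (complements)


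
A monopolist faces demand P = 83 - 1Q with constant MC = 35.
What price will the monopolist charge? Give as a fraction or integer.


MR = 83 - 2Q
Set MR = MC: 83 - 2Q = 35
Q* = 24
Substitute into demand:
P* = 83 - 1*24 = 59

59


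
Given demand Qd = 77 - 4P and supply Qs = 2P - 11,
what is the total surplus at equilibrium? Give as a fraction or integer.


Find equilibrium: 77 - 4P = 2P - 11
77 + 11 = 6P
P* = 88/6 = 44/3
Q* = 2*44/3 - 11 = 55/3
Inverse demand: P = 77/4 - Q/4, so P_max = 77/4
Inverse supply: P = 11/2 + Q/2, so P_min = 11/2
CS = (1/2) * 55/3 * (77/4 - 44/3) = 3025/72
PS = (1/2) * 55/3 * (44/3 - 11/2) = 3025/36
TS = CS + PS = 3025/72 + 3025/36 = 3025/24

3025/24


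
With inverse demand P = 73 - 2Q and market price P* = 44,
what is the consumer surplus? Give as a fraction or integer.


Maximum willingness to pay (at Q=0): P_max = 73
Quantity demanded at P* = 44:
Q* = (73 - 44)/2 = 29/2
CS = (1/2) * Q* * (P_max - P*)
CS = (1/2) * 29/2 * (73 - 44)
CS = (1/2) * 29/2 * 29 = 841/4

841/4


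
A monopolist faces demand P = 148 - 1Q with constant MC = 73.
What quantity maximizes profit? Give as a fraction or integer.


TR = P*Q = (148 - 1Q)Q = 148Q - 1Q^2
MR = dTR/dQ = 148 - 2Q
Set MR = MC:
148 - 2Q = 73
75 = 2Q
Q* = 75/2 = 75/2

75/2


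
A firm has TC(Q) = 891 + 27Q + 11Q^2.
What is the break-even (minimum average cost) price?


AC(Q) = 891/Q + 27 + 11Q
To minimize: dAC/dQ = -891/Q^2 + 11 = 0
Q^2 = 891/11 = 81
Q* = 9
Min AC = 891/9 + 27 + 11*9
Min AC = 99 + 27 + 99 = 225

225


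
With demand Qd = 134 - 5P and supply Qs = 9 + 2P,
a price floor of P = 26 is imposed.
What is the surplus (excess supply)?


At P = 26:
Qd = 134 - 5*26 = 4
Qs = 9 + 2*26 = 61
Surplus = Qs - Qd = 61 - 4 = 57

57


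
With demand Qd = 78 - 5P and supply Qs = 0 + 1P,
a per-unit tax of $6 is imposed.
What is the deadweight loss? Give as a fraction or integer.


Pre-tax equilibrium quantity: Q* = 13
Post-tax equilibrium quantity: Q_tax = 8
Reduction in quantity: Q* - Q_tax = 5
DWL = (1/2) * tax * (Q* - Q_tax)
DWL = (1/2) * 6 * 5 = 15

15


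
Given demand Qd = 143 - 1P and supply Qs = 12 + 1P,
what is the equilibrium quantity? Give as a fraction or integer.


First find equilibrium price:
143 - 1P = 12 + 1P
P* = 131/2 = 131/2
Then substitute into demand:
Q* = 143 - 1 * 131/2 = 155/2

155/2


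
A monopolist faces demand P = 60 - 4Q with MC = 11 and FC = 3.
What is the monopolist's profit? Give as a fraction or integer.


MR = MC: 60 - 8Q = 11
Q* = 49/8
P* = 60 - 4*49/8 = 71/2
Profit = (P* - MC)*Q* - FC
= (71/2 - 11)*49/8 - 3
= 49/2*49/8 - 3
= 2401/16 - 3 = 2353/16

2353/16


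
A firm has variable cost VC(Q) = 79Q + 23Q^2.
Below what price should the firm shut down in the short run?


AVC(Q) = VC(Q)/Q = 79 + 23Q
AVC is increasing in Q, so minimum AVC is at Q -> 0+.
Min AVC = 79
The firm should shut down if P < 79.

79


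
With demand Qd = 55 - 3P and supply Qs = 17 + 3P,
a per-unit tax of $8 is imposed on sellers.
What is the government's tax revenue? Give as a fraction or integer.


With tax on sellers, new supply: Qs' = 17 + 3(P - 8)
= 3P - 7
New equilibrium quantity:
Q_new = 24
Tax revenue = tax * Q_new = 8 * 24 = 192

192


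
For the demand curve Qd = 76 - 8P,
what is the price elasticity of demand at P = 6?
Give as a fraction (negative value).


dQ/dP = -8
At P = 6: Q = 76 - 8*6 = 28
E = (dQ/dP)(P/Q) = (-8)(6/28) = -12/7

-12/7


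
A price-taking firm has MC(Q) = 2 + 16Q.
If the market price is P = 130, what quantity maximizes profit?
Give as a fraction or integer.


In perfect competition, profit is maximized where P = MC.
130 = 2 + 16Q
128 = 16Q
Q* = 128/16 = 8

8


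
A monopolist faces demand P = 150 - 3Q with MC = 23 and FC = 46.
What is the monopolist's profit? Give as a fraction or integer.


MR = MC: 150 - 6Q = 23
Q* = 127/6
P* = 150 - 3*127/6 = 173/2
Profit = (P* - MC)*Q* - FC
= (173/2 - 23)*127/6 - 46
= 127/2*127/6 - 46
= 16129/12 - 46 = 15577/12

15577/12


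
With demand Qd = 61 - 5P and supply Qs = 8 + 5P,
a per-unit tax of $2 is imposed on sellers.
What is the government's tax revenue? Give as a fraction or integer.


With tax on sellers, new supply: Qs' = 8 + 5(P - 2)
= 5P - 2
New equilibrium quantity:
Q_new = 59/2
Tax revenue = tax * Q_new = 2 * 59/2 = 59

59


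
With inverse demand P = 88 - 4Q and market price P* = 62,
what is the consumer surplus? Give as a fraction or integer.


Maximum willingness to pay (at Q=0): P_max = 88
Quantity demanded at P* = 62:
Q* = (88 - 62)/4 = 13/2
CS = (1/2) * Q* * (P_max - P*)
CS = (1/2) * 13/2 * (88 - 62)
CS = (1/2) * 13/2 * 26 = 169/2

169/2


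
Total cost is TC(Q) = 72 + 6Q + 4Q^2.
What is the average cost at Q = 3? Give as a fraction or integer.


TC(3) = 72 + 6*3 + 4*3^2
TC(3) = 72 + 18 + 36 = 126
AC = TC/Q = 126/3 = 42

42


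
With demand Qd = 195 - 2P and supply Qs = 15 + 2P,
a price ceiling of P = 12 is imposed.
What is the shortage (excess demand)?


At P = 12:
Qd = 195 - 2*12 = 171
Qs = 15 + 2*12 = 39
Shortage = Qd - Qs = 171 - 39 = 132

132


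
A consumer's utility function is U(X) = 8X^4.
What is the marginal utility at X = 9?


MU = dU/dX = 8*4*X^(4-1)
MU = 32*X^3
At X = 9:
MU = 32 * 9^3
MU = 32 * 729 = 23328

23328


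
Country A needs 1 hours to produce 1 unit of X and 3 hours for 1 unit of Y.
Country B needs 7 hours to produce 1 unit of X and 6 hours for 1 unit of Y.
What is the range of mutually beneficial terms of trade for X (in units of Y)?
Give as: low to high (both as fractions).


Opportunity cost of X for Country A = hours_X / hours_Y = 1/3 = 1/3 units of Y
Opportunity cost of X for Country B = hours_X / hours_Y = 7/6 = 7/6 units of Y
Terms of trade must be between the two opportunity costs.
Range: 1/3 to 7/6

1/3 to 7/6


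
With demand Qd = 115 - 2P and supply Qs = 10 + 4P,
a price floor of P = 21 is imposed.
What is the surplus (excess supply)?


At P = 21:
Qd = 115 - 2*21 = 73
Qs = 10 + 4*21 = 94
Surplus = Qs - Qd = 94 - 73 = 21

21


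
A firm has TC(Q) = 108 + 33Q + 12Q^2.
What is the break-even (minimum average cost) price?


AC(Q) = 108/Q + 33 + 12Q
To minimize: dAC/dQ = -108/Q^2 + 12 = 0
Q^2 = 108/12 = 9
Q* = 3
Min AC = 108/3 + 33 + 12*3
Min AC = 36 + 33 + 36 = 105

105


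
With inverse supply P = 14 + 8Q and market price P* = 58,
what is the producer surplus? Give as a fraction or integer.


Minimum supply price (at Q=0): P_min = 14
Quantity supplied at P* = 58:
Q* = (58 - 14)/8 = 11/2
PS = (1/2) * Q* * (P* - P_min)
PS = (1/2) * 11/2 * (58 - 14)
PS = (1/2) * 11/2 * 44 = 121

121


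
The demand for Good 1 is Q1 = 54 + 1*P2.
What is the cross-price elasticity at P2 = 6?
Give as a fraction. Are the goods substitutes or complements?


dQ1/dP2 = 1
At P2 = 6: Q1 = 54 + 1*6 = 60
Exy = (dQ1/dP2)(P2/Q1) = 1 * 6 / 60 = 1/10
Since Exy > 0, the goods are substitutes.

1/10 (substitutes)


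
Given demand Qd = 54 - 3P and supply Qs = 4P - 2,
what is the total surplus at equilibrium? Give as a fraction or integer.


Find equilibrium: 54 - 3P = 4P - 2
54 + 2 = 7P
P* = 56/7 = 8
Q* = 4*8 - 2 = 30
Inverse demand: P = 18 - Q/3, so P_max = 18
Inverse supply: P = 1/2 + Q/4, so P_min = 1/2
CS = (1/2) * 30 * (18 - 8) = 150
PS = (1/2) * 30 * (8 - 1/2) = 225/2
TS = CS + PS = 150 + 225/2 = 525/2

525/2
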